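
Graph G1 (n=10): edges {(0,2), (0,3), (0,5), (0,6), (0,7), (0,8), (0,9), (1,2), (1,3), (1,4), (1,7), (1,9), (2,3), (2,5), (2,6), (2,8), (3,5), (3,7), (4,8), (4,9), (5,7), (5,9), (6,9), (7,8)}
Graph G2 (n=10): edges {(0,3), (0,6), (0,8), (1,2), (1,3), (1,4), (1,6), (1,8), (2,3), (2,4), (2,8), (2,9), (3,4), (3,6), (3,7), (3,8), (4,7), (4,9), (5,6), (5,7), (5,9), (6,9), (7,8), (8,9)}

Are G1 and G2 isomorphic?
Yes, isomorphic

The graphs are isomorphic.
One valid mapping φ: V(G1) → V(G2): 0→3, 1→9, 2→8, 3→2, 4→5, 5→1, 6→0, 7→4, 8→7, 9→6

Verify φ preserves adjacency — for each edge of G1, its image is an edge of G2:
  (0,2) → (φ(0),φ(2)) = (3,8) ∈ E(G2) ✓
  (0,3) → (φ(0),φ(3)) = (2,3) ∈ E(G2) ✓
  (0,5) → (φ(0),φ(5)) = (1,3) ∈ E(G2) ✓
  (0,6) → (φ(0),φ(6)) = (0,3) ∈ E(G2) ✓
  (0,7) → (φ(0),φ(7)) = (3,4) ∈ E(G2) ✓
  (0,8) → (φ(0),φ(8)) = (3,7) ∈ E(G2) ✓
  (0,9) → (φ(0),φ(9)) = (3,6) ∈ E(G2) ✓
  (1,2) → (φ(1),φ(2)) = (8,9) ∈ E(G2) ✓
  (1,3) → (φ(1),φ(3)) = (2,9) ∈ E(G2) ✓
  (1,4) → (φ(1),φ(4)) = (5,9) ∈ E(G2) ✓
  (1,7) → (φ(1),φ(7)) = (4,9) ∈ E(G2) ✓
  (1,9) → (φ(1),φ(9)) = (6,9) ∈ E(G2) ✓
  (2,3) → (φ(2),φ(3)) = (2,8) ∈ E(G2) ✓
  (2,5) → (φ(2),φ(5)) = (1,8) ∈ E(G2) ✓
  (2,6) → (φ(2),φ(6)) = (0,8) ∈ E(G2) ✓
  (2,8) → (φ(2),φ(8)) = (7,8) ∈ E(G2) ✓
  (3,5) → (φ(3),φ(5)) = (1,2) ∈ E(G2) ✓
  (3,7) → (φ(3),φ(7)) = (2,4) ∈ E(G2) ✓
  (4,8) → (φ(4),φ(8)) = (5,7) ∈ E(G2) ✓
  (4,9) → (φ(4),φ(9)) = (5,6) ∈ E(G2) ✓
  (5,7) → (φ(5),φ(7)) = (1,4) ∈ E(G2) ✓
  (5,9) → (φ(5),φ(9)) = (1,6) ∈ E(G2) ✓
  (6,9) → (φ(6),φ(9)) = (0,6) ∈ E(G2) ✓
  (7,8) → (φ(7),φ(8)) = (4,7) ∈ E(G2) ✓
All 24 edges of G1 map to edges of G2, and |E(G1)| = |E(G2)| = 24, so φ is a bijection on edges as well as vertices. Hence G1 ≅ G2.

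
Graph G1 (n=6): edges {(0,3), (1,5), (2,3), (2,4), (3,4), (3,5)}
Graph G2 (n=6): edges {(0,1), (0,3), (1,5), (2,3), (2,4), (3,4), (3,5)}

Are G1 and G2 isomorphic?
No, not isomorphic

The graphs are NOT isomorphic.

Counting edges: G1 has 6 edge(s); G2 has 7 edge(s).
Edge count is an isomorphism invariant (a bijection on vertices induces a bijection on edges), so differing edge counts rule out isomorphism.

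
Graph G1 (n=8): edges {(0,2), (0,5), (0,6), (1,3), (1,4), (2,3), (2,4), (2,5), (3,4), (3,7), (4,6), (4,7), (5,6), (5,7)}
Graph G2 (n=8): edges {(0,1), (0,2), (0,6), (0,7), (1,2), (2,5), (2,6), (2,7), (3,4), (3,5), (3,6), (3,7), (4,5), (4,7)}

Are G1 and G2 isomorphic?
Yes, isomorphic

The graphs are isomorphic.
One valid mapping φ: V(G1) → V(G2): 0→4, 1→1, 2→7, 3→0, 4→2, 5→3, 6→5, 7→6

Verify φ preserves adjacency — for each edge of G1, its image is an edge of G2:
  (0,2) → (φ(0),φ(2)) = (4,7) ∈ E(G2) ✓
  (0,5) → (φ(0),φ(5)) = (3,4) ∈ E(G2) ✓
  (0,6) → (φ(0),φ(6)) = (4,5) ∈ E(G2) ✓
  (1,3) → (φ(1),φ(3)) = (0,1) ∈ E(G2) ✓
  (1,4) → (φ(1),φ(4)) = (1,2) ∈ E(G2) ✓
  (2,3) → (φ(2),φ(3)) = (0,7) ∈ E(G2) ✓
  (2,4) → (φ(2),φ(4)) = (2,7) ∈ E(G2) ✓
  (2,5) → (φ(2),φ(5)) = (3,7) ∈ E(G2) ✓
  (3,4) → (φ(3),φ(4)) = (0,2) ∈ E(G2) ✓
  (3,7) → (φ(3),φ(7)) = (0,6) ∈ E(G2) ✓
  (4,6) → (φ(4),φ(6)) = (2,5) ∈ E(G2) ✓
  (4,7) → (φ(4),φ(7)) = (2,6) ∈ E(G2) ✓
  (5,6) → (φ(5),φ(6)) = (3,5) ∈ E(G2) ✓
  (5,7) → (φ(5),φ(7)) = (3,6) ∈ E(G2) ✓
All 14 edges of G1 map to edges of G2, and |E(G1)| = |E(G2)| = 14, so φ is a bijection on edges as well as vertices. Hence G1 ≅ G2.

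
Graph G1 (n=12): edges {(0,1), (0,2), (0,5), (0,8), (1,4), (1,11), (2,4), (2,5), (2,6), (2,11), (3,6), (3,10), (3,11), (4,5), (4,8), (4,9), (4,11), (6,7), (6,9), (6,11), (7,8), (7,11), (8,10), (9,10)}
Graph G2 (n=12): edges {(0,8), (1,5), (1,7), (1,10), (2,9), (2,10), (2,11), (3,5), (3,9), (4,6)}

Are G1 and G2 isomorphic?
No, not isomorphic

The graphs are NOT isomorphic.

Connected components of G1: 1 component(s) with vertex sets [[0, 1, 2, 3, 4, 5, 6, 7, 8, 9, 10, 11]], sizes [12].
Connected components of G2: 3 component(s) with vertex sets [[0, 8], [4, 6], [1, 2, 3, 5, 7, 9, 10, 11]], sizes [2, 2, 8].
The number of connected components (and the multiset of component sizes) is an isomorphism invariant — an isomorphism maps each component of G1 bijectively onto a component of G2. Since G1 has 1 component(s) and G2 has 3, they cannot be isomorphic.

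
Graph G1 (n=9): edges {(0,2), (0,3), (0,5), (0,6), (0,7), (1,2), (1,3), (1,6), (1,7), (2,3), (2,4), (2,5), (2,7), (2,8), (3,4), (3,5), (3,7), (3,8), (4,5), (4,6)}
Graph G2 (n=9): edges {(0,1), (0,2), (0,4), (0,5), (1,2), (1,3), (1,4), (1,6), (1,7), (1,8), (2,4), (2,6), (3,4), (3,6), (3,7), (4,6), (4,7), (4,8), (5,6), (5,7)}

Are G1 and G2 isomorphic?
Yes, isomorphic

The graphs are isomorphic.
One valid mapping φ: V(G1) → V(G2): 0→6, 1→7, 2→1, 3→4, 4→0, 5→2, 6→5, 7→3, 8→8

Verify φ preserves adjacency — for each edge of G1, its image is an edge of G2:
  (0,2) → (φ(0),φ(2)) = (1,6) ∈ E(G2) ✓
  (0,3) → (φ(0),φ(3)) = (4,6) ∈ E(G2) ✓
  (0,5) → (φ(0),φ(5)) = (2,6) ∈ E(G2) ✓
  (0,6) → (φ(0),φ(6)) = (5,6) ∈ E(G2) ✓
  (0,7) → (φ(0),φ(7)) = (3,6) ∈ E(G2) ✓
  (1,2) → (φ(1),φ(2)) = (1,7) ∈ E(G2) ✓
  (1,3) → (φ(1),φ(3)) = (4,7) ∈ E(G2) ✓
  (1,6) → (φ(1),φ(6)) = (5,7) ∈ E(G2) ✓
  (1,7) → (φ(1),φ(7)) = (3,7) ∈ E(G2) ✓
  (2,3) → (φ(2),φ(3)) = (1,4) ∈ E(G2) ✓
  (2,4) → (φ(2),φ(4)) = (0,1) ∈ E(G2) ✓
  (2,5) → (φ(2),φ(5)) = (1,2) ∈ E(G2) ✓
  (2,7) → (φ(2),φ(7)) = (1,3) ∈ E(G2) ✓
  (2,8) → (φ(2),φ(8)) = (1,8) ∈ E(G2) ✓
  (3,4) → (φ(3),φ(4)) = (0,4) ∈ E(G2) ✓
  (3,5) → (φ(3),φ(5)) = (2,4) ∈ E(G2) ✓
  (3,7) → (φ(3),φ(7)) = (3,4) ∈ E(G2) ✓
  (3,8) → (φ(3),φ(8)) = (4,8) ∈ E(G2) ✓
  (4,5) → (φ(4),φ(5)) = (0,2) ∈ E(G2) ✓
  (4,6) → (φ(4),φ(6)) = (0,5) ∈ E(G2) ✓
All 20 edges of G1 map to edges of G2, and |E(G1)| = |E(G2)| = 20, so φ is a bijection on edges as well as vertices. Hence G1 ≅ G2.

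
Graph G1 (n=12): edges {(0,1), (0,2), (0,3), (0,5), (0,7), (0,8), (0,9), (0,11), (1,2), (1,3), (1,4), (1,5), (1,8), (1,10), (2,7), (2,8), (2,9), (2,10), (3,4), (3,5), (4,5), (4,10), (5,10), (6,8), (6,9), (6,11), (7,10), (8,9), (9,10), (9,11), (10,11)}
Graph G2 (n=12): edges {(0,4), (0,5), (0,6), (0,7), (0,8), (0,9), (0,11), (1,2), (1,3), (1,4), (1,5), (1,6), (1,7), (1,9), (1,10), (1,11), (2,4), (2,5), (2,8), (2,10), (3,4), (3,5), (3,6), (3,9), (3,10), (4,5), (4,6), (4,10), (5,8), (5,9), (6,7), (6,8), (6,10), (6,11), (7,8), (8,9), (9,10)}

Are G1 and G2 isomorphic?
No, not isomorphic

The graphs are NOT isomorphic.

Degrees in G1: deg(0)=8, deg(1)=7, deg(2)=6, deg(3)=4, deg(4)=4, deg(5)=5, deg(6)=3, deg(7)=3, deg(8)=5, deg(9)=6, deg(10)=7, deg(11)=4.
Sorted degree sequence of G1: [8, 7, 7, 6, 6, 5, 5, 4, 4, 4, 3, 3].
Degrees in G2: deg(0)=7, deg(1)=9, deg(2)=5, deg(3)=6, deg(4)=7, deg(5)=7, deg(6)=8, deg(7)=4, deg(8)=6, deg(9)=6, deg(10)=6, deg(11)=3.
Sorted degree sequence of G2: [9, 8, 7, 7, 7, 6, 6, 6, 6, 5, 4, 3].
The (sorted) degree sequence is an isomorphism invariant, so since G1 and G2 have different degree sequences they cannot be isomorphic.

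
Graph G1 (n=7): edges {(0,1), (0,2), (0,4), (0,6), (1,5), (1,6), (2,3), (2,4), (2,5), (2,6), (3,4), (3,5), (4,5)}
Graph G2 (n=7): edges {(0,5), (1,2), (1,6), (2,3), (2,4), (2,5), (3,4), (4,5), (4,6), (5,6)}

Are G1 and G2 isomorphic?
No, not isomorphic

The graphs are NOT isomorphic.

Degrees in G1: deg(0)=4, deg(1)=3, deg(2)=5, deg(3)=3, deg(4)=4, deg(5)=4, deg(6)=3.
Sorted degree sequence of G1: [5, 4, 4, 4, 3, 3, 3].
Degrees in G2: deg(0)=1, deg(1)=2, deg(2)=4, deg(3)=2, deg(4)=4, deg(5)=4, deg(6)=3.
Sorted degree sequence of G2: [4, 4, 4, 3, 2, 2, 1].
The (sorted) degree sequence is an isomorphism invariant, so since G1 and G2 have different degree sequences they cannot be isomorphic.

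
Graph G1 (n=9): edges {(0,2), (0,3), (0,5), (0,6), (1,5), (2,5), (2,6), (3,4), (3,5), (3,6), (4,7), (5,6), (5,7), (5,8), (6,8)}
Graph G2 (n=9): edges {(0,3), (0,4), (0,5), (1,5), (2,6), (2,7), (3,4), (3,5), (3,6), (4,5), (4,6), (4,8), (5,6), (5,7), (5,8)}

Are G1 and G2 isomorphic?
Yes, isomorphic

The graphs are isomorphic.
One valid mapping φ: V(G1) → V(G2): 0→3, 1→1, 2→0, 3→6, 4→2, 5→5, 6→4, 7→7, 8→8

Verify φ preserves adjacency — for each edge of G1, its image is an edge of G2:
  (0,2) → (φ(0),φ(2)) = (0,3) ∈ E(G2) ✓
  (0,3) → (φ(0),φ(3)) = (3,6) ∈ E(G2) ✓
  (0,5) → (φ(0),φ(5)) = (3,5) ∈ E(G2) ✓
  (0,6) → (φ(0),φ(6)) = (3,4) ∈ E(G2) ✓
  (1,5) → (φ(1),φ(5)) = (1,5) ∈ E(G2) ✓
  (2,5) → (φ(2),φ(5)) = (0,5) ∈ E(G2) ✓
  (2,6) → (φ(2),φ(6)) = (0,4) ∈ E(G2) ✓
  (3,4) → (φ(3),φ(4)) = (2,6) ∈ E(G2) ✓
  (3,5) → (φ(3),φ(5)) = (5,6) ∈ E(G2) ✓
  (3,6) → (φ(3),φ(6)) = (4,6) ∈ E(G2) ✓
  (4,7) → (φ(4),φ(7)) = (2,7) ∈ E(G2) ✓
  (5,6) → (φ(5),φ(6)) = (4,5) ∈ E(G2) ✓
  (5,7) → (φ(5),φ(7)) = (5,7) ∈ E(G2) ✓
  (5,8) → (φ(5),φ(8)) = (5,8) ∈ E(G2) ✓
  (6,8) → (φ(6),φ(8)) = (4,8) ∈ E(G2) ✓
All 15 edges of G1 map to edges of G2, and |E(G1)| = |E(G2)| = 15, so φ is a bijection on edges as well as vertices. Hence G1 ≅ G2.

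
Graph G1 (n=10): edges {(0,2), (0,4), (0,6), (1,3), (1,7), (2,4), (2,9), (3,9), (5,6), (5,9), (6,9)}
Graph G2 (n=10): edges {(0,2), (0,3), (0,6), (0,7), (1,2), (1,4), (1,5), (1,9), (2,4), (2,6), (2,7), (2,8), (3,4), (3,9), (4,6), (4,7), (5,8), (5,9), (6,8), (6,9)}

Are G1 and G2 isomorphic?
No, not isomorphic

The graphs are NOT isomorphic.

Degrees in G1: deg(0)=3, deg(1)=2, deg(2)=3, deg(3)=2, deg(4)=2, deg(5)=2, deg(6)=3, deg(7)=1, deg(8)=0, deg(9)=4.
Sorted degree sequence of G1: [4, 3, 3, 3, 2, 2, 2, 2, 1, 0].
Degrees in G2: deg(0)=4, deg(1)=4, deg(2)=6, deg(3)=3, deg(4)=5, deg(5)=3, deg(6)=5, deg(7)=3, deg(8)=3, deg(9)=4.
Sorted degree sequence of G2: [6, 5, 5, 4, 4, 4, 3, 3, 3, 3].
The (sorted) degree sequence is an isomorphism invariant, so since G1 and G2 have different degree sequences they cannot be isomorphic.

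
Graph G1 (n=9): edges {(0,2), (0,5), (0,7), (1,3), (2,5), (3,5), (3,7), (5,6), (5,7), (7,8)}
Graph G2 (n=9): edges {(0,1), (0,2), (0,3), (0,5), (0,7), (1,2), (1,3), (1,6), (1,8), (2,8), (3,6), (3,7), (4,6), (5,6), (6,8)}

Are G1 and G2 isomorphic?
No, not isomorphic

The graphs are NOT isomorphic.

Counting triangles (3-cliques): G1 has 3, G2 has 6.
Triangle count is an isomorphism invariant, so differing triangle counts rule out isomorphism.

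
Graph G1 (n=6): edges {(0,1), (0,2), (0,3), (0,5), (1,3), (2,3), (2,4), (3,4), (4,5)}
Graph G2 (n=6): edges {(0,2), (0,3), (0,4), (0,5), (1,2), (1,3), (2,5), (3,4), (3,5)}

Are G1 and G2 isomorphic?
Yes, isomorphic

The graphs are isomorphic.
One valid mapping φ: V(G1) → V(G2): 0→3, 1→4, 2→5, 3→0, 4→2, 5→1

Verify φ preserves adjacency — for each edge of G1, its image is an edge of G2:
  (0,1) → (φ(0),φ(1)) = (3,4) ∈ E(G2) ✓
  (0,2) → (φ(0),φ(2)) = (3,5) ∈ E(G2) ✓
  (0,3) → (φ(0),φ(3)) = (0,3) ∈ E(G2) ✓
  (0,5) → (φ(0),φ(5)) = (1,3) ∈ E(G2) ✓
  (1,3) → (φ(1),φ(3)) = (0,4) ∈ E(G2) ✓
  (2,3) → (φ(2),φ(3)) = (0,5) ∈ E(G2) ✓
  (2,4) → (φ(2),φ(4)) = (2,5) ∈ E(G2) ✓
  (3,4) → (φ(3),φ(4)) = (0,2) ∈ E(G2) ✓
  (4,5) → (φ(4),φ(5)) = (1,2) ∈ E(G2) ✓
All 9 edges of G1 map to edges of G2, and |E(G1)| = |E(G2)| = 9, so φ is a bijection on edges as well as vertices. Hence G1 ≅ G2.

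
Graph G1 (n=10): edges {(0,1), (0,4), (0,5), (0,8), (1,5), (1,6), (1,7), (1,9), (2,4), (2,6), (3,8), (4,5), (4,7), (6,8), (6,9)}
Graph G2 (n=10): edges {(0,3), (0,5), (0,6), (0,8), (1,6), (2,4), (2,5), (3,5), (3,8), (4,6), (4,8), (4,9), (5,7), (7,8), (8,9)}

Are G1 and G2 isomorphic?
Yes, isomorphic

The graphs are isomorphic.
One valid mapping φ: V(G1) → V(G2): 0→0, 1→8, 2→2, 3→1, 4→5, 5→3, 6→4, 7→7, 8→6, 9→9

Verify φ preserves adjacency — for each edge of G1, its image is an edge of G2:
  (0,1) → (φ(0),φ(1)) = (0,8) ∈ E(G2) ✓
  (0,4) → (φ(0),φ(4)) = (0,5) ∈ E(G2) ✓
  (0,5) → (φ(0),φ(5)) = (0,3) ∈ E(G2) ✓
  (0,8) → (φ(0),φ(8)) = (0,6) ∈ E(G2) ✓
  (1,5) → (φ(1),φ(5)) = (3,8) ∈ E(G2) ✓
  (1,6) → (φ(1),φ(6)) = (4,8) ∈ E(G2) ✓
  (1,7) → (φ(1),φ(7)) = (7,8) ∈ E(G2) ✓
  (1,9) → (φ(1),φ(9)) = (8,9) ∈ E(G2) ✓
  (2,4) → (φ(2),φ(4)) = (2,5) ∈ E(G2) ✓
  (2,6) → (φ(2),φ(6)) = (2,4) ∈ E(G2) ✓
  (3,8) → (φ(3),φ(8)) = (1,6) ∈ E(G2) ✓
  (4,5) → (φ(4),φ(5)) = (3,5) ∈ E(G2) ✓
  (4,7) → (φ(4),φ(7)) = (5,7) ∈ E(G2) ✓
  (6,8) → (φ(6),φ(8)) = (4,6) ∈ E(G2) ✓
  (6,9) → (φ(6),φ(9)) = (4,9) ∈ E(G2) ✓
All 15 edges of G1 map to edges of G2, and |E(G1)| = |E(G2)| = 15, so φ is a bijection on edges as well as vertices. Hence G1 ≅ G2.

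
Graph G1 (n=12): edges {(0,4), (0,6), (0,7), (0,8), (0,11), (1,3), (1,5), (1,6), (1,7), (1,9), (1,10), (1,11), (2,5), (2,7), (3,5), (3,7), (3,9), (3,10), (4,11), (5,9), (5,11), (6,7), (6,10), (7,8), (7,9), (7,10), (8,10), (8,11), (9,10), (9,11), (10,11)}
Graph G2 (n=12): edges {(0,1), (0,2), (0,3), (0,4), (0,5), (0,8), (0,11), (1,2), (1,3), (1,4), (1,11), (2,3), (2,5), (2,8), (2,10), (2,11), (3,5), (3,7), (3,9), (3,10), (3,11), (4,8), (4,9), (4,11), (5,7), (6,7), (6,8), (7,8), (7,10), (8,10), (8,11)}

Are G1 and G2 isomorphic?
Yes, isomorphic

The graphs are isomorphic.
One valid mapping φ: V(G1) → V(G2): 0→7, 1→0, 2→9, 3→1, 4→6, 5→4, 6→5, 7→3, 8→10, 9→11, 10→2, 11→8

Verify φ preserves adjacency — for each edge of G1, its image is an edge of G2:
  (0,4) → (φ(0),φ(4)) = (6,7) ∈ E(G2) ✓
  (0,6) → (φ(0),φ(6)) = (5,7) ∈ E(G2) ✓
  (0,7) → (φ(0),φ(7)) = (3,7) ∈ E(G2) ✓
  (0,8) → (φ(0),φ(8)) = (7,10) ∈ E(G2) ✓
  (0,11) → (φ(0),φ(11)) = (7,8) ∈ E(G2) ✓
  (1,3) → (φ(1),φ(3)) = (0,1) ∈ E(G2) ✓
  (1,5) → (φ(1),φ(5)) = (0,4) ∈ E(G2) ✓
  (1,6) → (φ(1),φ(6)) = (0,5) ∈ E(G2) ✓
  (1,7) → (φ(1),φ(7)) = (0,3) ∈ E(G2) ✓
  (1,9) → (φ(1),φ(9)) = (0,11) ∈ E(G2) ✓
  (1,10) → (φ(1),φ(10)) = (0,2) ∈ E(G2) ✓
  (1,11) → (φ(1),φ(11)) = (0,8) ∈ E(G2) ✓
  (2,5) → (φ(2),φ(5)) = (4,9) ∈ E(G2) ✓
  (2,7) → (φ(2),φ(7)) = (3,9) ∈ E(G2) ✓
  (3,5) → (φ(3),φ(5)) = (1,4) ∈ E(G2) ✓
  (3,7) → (φ(3),φ(7)) = (1,3) ∈ E(G2) ✓
  (3,9) → (φ(3),φ(9)) = (1,11) ∈ E(G2) ✓
  (3,10) → (φ(3),φ(10)) = (1,2) ∈ E(G2) ✓
  (4,11) → (φ(4),φ(11)) = (6,8) ∈ E(G2) ✓
  (5,9) → (φ(5),φ(9)) = (4,11) ∈ E(G2) ✓
  (5,11) → (φ(5),φ(11)) = (4,8) ∈ E(G2) ✓
  (6,7) → (φ(6),φ(7)) = (3,5) ∈ E(G2) ✓
  (6,10) → (φ(6),φ(10)) = (2,5) ∈ E(G2) ✓
  (7,8) → (φ(7),φ(8)) = (3,10) ∈ E(G2) ✓
  (7,9) → (φ(7),φ(9)) = (3,11) ∈ E(G2) ✓
  (7,10) → (φ(7),φ(10)) = (2,3) ∈ E(G2) ✓
  (8,10) → (φ(8),φ(10)) = (2,10) ∈ E(G2) ✓
  (8,11) → (φ(8),φ(11)) = (8,10) ∈ E(G2) ✓
  (9,10) → (φ(9),φ(10)) = (2,11) ∈ E(G2) ✓
  (9,11) → (φ(9),φ(11)) = (8,11) ∈ E(G2) ✓
  (10,11) → (φ(10),φ(11)) = (2,8) ∈ E(G2) ✓
All 31 edges of G1 map to edges of G2, and |E(G1)| = |E(G2)| = 31, so φ is a bijection on edges as well as vertices. Hence G1 ≅ G2.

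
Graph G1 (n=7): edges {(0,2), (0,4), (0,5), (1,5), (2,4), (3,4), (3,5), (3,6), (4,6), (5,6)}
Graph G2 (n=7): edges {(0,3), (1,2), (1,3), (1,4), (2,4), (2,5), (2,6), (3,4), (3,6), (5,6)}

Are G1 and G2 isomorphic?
Yes, isomorphic

The graphs are isomorphic.
One valid mapping φ: V(G1) → V(G2): 0→6, 1→0, 2→5, 3→1, 4→2, 5→3, 6→4

Verify φ preserves adjacency — for each edge of G1, its image is an edge of G2:
  (0,2) → (φ(0),φ(2)) = (5,6) ∈ E(G2) ✓
  (0,4) → (φ(0),φ(4)) = (2,6) ∈ E(G2) ✓
  (0,5) → (φ(0),φ(5)) = (3,6) ∈ E(G2) ✓
  (1,5) → (φ(1),φ(5)) = (0,3) ∈ E(G2) ✓
  (2,4) → (φ(2),φ(4)) = (2,5) ∈ E(G2) ✓
  (3,4) → (φ(3),φ(4)) = (1,2) ∈ E(G2) ✓
  (3,5) → (φ(3),φ(5)) = (1,3) ∈ E(G2) ✓
  (3,6) → (φ(3),φ(6)) = (1,4) ∈ E(G2) ✓
  (4,6) → (φ(4),φ(6)) = (2,4) ∈ E(G2) ✓
  (5,6) → (φ(5),φ(6)) = (3,4) ∈ E(G2) ✓
All 10 edges of G1 map to edges of G2, and |E(G1)| = |E(G2)| = 10, so φ is a bijection on edges as well as vertices. Hence G1 ≅ G2.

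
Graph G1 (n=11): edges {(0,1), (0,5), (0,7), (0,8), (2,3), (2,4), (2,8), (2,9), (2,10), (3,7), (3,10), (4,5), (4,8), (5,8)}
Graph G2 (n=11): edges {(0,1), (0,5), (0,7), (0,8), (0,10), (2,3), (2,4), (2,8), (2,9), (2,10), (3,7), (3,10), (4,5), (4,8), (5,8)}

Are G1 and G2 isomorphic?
No, not isomorphic

The graphs are NOT isomorphic.

Counting edges: G1 has 14 edge(s); G2 has 15 edge(s).
Edge count is an isomorphism invariant (a bijection on vertices induces a bijection on edges), so differing edge counts rule out isomorphism.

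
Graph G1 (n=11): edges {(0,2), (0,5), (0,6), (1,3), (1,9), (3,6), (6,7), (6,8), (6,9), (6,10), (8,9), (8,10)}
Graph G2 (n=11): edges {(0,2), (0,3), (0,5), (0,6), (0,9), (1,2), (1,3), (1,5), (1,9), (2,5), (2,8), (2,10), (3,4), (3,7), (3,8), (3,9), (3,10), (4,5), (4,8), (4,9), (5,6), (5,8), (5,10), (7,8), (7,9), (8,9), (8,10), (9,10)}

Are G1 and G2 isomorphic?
No, not isomorphic

The graphs are NOT isomorphic.

Counting triangles (3-cliques): G1 has 2, G2 has 20.
Triangle count is an isomorphism invariant, so differing triangle counts rule out isomorphism.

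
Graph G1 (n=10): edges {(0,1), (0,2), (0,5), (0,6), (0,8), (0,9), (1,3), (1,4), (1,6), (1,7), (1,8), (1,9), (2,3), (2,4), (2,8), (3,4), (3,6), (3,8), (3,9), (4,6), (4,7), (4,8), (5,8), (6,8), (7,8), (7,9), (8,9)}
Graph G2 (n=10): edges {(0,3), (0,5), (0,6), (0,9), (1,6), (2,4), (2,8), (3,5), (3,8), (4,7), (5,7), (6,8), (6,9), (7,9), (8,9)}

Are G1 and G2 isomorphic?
No, not isomorphic

The graphs are NOT isomorphic.

Degrees in G1: deg(0)=6, deg(1)=7, deg(2)=4, deg(3)=6, deg(4)=6, deg(5)=2, deg(6)=5, deg(7)=4, deg(8)=9, deg(9)=5.
Sorted degree sequence of G1: [9, 7, 6, 6, 6, 5, 5, 4, 4, 2].
Degrees in G2: deg(0)=4, deg(1)=1, deg(2)=2, deg(3)=3, deg(4)=2, deg(5)=3, deg(6)=4, deg(7)=3, deg(8)=4, deg(9)=4.
Sorted degree sequence of G2: [4, 4, 4, 4, 3, 3, 3, 2, 2, 1].
The (sorted) degree sequence is an isomorphism invariant, so since G1 and G2 have different degree sequences they cannot be isomorphic.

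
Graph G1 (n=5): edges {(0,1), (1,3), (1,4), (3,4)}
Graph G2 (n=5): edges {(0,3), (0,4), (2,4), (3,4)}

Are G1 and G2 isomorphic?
Yes, isomorphic

The graphs are isomorphic.
One valid mapping φ: V(G1) → V(G2): 0→2, 1→4, 2→1, 3→3, 4→0

Verify φ preserves adjacency — for each edge of G1, its image is an edge of G2:
  (0,1) → (φ(0),φ(1)) = (2,4) ∈ E(G2) ✓
  (1,3) → (φ(1),φ(3)) = (3,4) ∈ E(G2) ✓
  (1,4) → (φ(1),φ(4)) = (0,4) ∈ E(G2) ✓
  (3,4) → (φ(3),φ(4)) = (0,3) ∈ E(G2) ✓
All 4 edges of G1 map to edges of G2, and |E(G1)| = |E(G2)| = 4, so φ is a bijection on edges as well as vertices. Hence G1 ≅ G2.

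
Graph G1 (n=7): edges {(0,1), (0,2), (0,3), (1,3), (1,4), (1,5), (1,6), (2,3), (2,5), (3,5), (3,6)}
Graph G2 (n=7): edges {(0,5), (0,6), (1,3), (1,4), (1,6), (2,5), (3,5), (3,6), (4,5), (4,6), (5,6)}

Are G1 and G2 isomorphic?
Yes, isomorphic

The graphs are isomorphic.
One valid mapping φ: V(G1) → V(G2): 0→4, 1→5, 2→1, 3→6, 4→2, 5→3, 6→0

Verify φ preserves adjacency — for each edge of G1, its image is an edge of G2:
  (0,1) → (φ(0),φ(1)) = (4,5) ∈ E(G2) ✓
  (0,2) → (φ(0),φ(2)) = (1,4) ∈ E(G2) ✓
  (0,3) → (φ(0),φ(3)) = (4,6) ∈ E(G2) ✓
  (1,3) → (φ(1),φ(3)) = (5,6) ∈ E(G2) ✓
  (1,4) → (φ(1),φ(4)) = (2,5) ∈ E(G2) ✓
  (1,5) → (φ(1),φ(5)) = (3,5) ∈ E(G2) ✓
  (1,6) → (φ(1),φ(6)) = (0,5) ∈ E(G2) ✓
  (2,3) → (φ(2),φ(3)) = (1,6) ∈ E(G2) ✓
  (2,5) → (φ(2),φ(5)) = (1,3) ∈ E(G2) ✓
  (3,5) → (φ(3),φ(5)) = (3,6) ∈ E(G2) ✓
  (3,6) → (φ(3),φ(6)) = (0,6) ∈ E(G2) ✓
All 11 edges of G1 map to edges of G2, and |E(G1)| = |E(G2)| = 11, so φ is a bijection on edges as well as vertices. Hence G1 ≅ G2.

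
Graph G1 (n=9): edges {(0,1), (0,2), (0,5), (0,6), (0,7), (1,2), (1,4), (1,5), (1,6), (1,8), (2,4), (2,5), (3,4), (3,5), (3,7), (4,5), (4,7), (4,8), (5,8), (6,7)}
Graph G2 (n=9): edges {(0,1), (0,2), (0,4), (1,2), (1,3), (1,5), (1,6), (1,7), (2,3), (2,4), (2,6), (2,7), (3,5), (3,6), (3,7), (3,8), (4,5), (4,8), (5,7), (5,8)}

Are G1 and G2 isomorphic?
Yes, isomorphic

The graphs are isomorphic.
One valid mapping φ: V(G1) → V(G2): 0→5, 1→3, 2→7, 3→0, 4→2, 5→1, 6→8, 7→4, 8→6

Verify φ preserves adjacency — for each edge of G1, its image is an edge of G2:
  (0,1) → (φ(0),φ(1)) = (3,5) ∈ E(G2) ✓
  (0,2) → (φ(0),φ(2)) = (5,7) ∈ E(G2) ✓
  (0,5) → (φ(0),φ(5)) = (1,5) ∈ E(G2) ✓
  (0,6) → (φ(0),φ(6)) = (5,8) ∈ E(G2) ✓
  (0,7) → (φ(0),φ(7)) = (4,5) ∈ E(G2) ✓
  (1,2) → (φ(1),φ(2)) = (3,7) ∈ E(G2) ✓
  (1,4) → (φ(1),φ(4)) = (2,3) ∈ E(G2) ✓
  (1,5) → (φ(1),φ(5)) = (1,3) ∈ E(G2) ✓
  (1,6) → (φ(1),φ(6)) = (3,8) ∈ E(G2) ✓
  (1,8) → (φ(1),φ(8)) = (3,6) ∈ E(G2) ✓
  (2,4) → (φ(2),φ(4)) = (2,7) ∈ E(G2) ✓
  (2,5) → (φ(2),φ(5)) = (1,7) ∈ E(G2) ✓
  (3,4) → (φ(3),φ(4)) = (0,2) ∈ E(G2) ✓
  (3,5) → (φ(3),φ(5)) = (0,1) ∈ E(G2) ✓
  (3,7) → (φ(3),φ(7)) = (0,4) ∈ E(G2) ✓
  (4,5) → (φ(4),φ(5)) = (1,2) ∈ E(G2) ✓
  (4,7) → (φ(4),φ(7)) = (2,4) ∈ E(G2) ✓
  (4,8) → (φ(4),φ(8)) = (2,6) ∈ E(G2) ✓
  (5,8) → (φ(5),φ(8)) = (1,6) ∈ E(G2) ✓
  (6,7) → (φ(6),φ(7)) = (4,8) ∈ E(G2) ✓
All 20 edges of G1 map to edges of G2, and |E(G1)| = |E(G2)| = 20, so φ is a bijection on edges as well as vertices. Hence G1 ≅ G2.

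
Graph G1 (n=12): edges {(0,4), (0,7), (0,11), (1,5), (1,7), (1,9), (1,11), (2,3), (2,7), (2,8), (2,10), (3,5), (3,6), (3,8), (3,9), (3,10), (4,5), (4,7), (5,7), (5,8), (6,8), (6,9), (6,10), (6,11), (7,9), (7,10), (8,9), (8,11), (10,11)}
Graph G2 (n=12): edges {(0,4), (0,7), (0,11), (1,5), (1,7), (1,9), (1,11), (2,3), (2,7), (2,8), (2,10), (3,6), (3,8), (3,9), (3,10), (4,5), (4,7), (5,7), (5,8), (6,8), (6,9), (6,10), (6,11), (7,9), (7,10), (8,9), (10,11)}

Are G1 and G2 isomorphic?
No, not isomorphic

The graphs are NOT isomorphic.

Counting edges: G1 has 29 edge(s); G2 has 27 edge(s).
Edge count is an isomorphism invariant (a bijection on vertices induces a bijection on edges), so differing edge counts rule out isomorphism.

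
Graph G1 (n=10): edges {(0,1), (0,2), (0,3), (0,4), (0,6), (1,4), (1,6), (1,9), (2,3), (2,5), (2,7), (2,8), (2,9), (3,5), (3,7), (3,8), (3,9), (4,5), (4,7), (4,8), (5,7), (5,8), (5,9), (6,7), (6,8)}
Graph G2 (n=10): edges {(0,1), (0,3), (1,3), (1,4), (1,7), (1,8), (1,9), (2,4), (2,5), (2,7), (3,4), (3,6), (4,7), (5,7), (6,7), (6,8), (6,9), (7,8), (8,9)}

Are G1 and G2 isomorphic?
No, not isomorphic

The graphs are NOT isomorphic.

Degrees in G1: deg(0)=5, deg(1)=4, deg(2)=6, deg(3)=6, deg(4)=5, deg(5)=6, deg(6)=4, deg(7)=5, deg(8)=5, deg(9)=4.
Sorted degree sequence of G1: [6, 6, 6, 5, 5, 5, 5, 4, 4, 4].
Degrees in G2: deg(0)=2, deg(1)=6, deg(2)=3, deg(3)=4, deg(4)=4, deg(5)=2, deg(6)=4, deg(7)=6, deg(8)=4, deg(9)=3.
Sorted degree sequence of G2: [6, 6, 4, 4, 4, 4, 3, 3, 2, 2].
The (sorted) degree sequence is an isomorphism invariant, so since G1 and G2 have different degree sequences they cannot be isomorphic.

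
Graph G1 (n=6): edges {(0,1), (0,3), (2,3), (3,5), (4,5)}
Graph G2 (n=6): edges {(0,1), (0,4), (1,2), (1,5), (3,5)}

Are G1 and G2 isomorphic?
Yes, isomorphic

The graphs are isomorphic.
One valid mapping φ: V(G1) → V(G2): 0→5, 1→3, 2→2, 3→1, 4→4, 5→0

Verify φ preserves adjacency — for each edge of G1, its image is an edge of G2:
  (0,1) → (φ(0),φ(1)) = (3,5) ∈ E(G2) ✓
  (0,3) → (φ(0),φ(3)) = (1,5) ∈ E(G2) ✓
  (2,3) → (φ(2),φ(3)) = (1,2) ∈ E(G2) ✓
  (3,5) → (φ(3),φ(5)) = (0,1) ∈ E(G2) ✓
  (4,5) → (φ(4),φ(5)) = (0,4) ∈ E(G2) ✓
All 5 edges of G1 map to edges of G2, and |E(G1)| = |E(G2)| = 5, so φ is a bijection on edges as well as vertices. Hence G1 ≅ G2.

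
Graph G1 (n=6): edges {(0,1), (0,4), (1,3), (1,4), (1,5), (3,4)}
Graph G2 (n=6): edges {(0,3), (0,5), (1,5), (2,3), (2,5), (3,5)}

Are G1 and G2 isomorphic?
Yes, isomorphic

The graphs are isomorphic.
One valid mapping φ: V(G1) → V(G2): 0→0, 1→5, 2→4, 3→2, 4→3, 5→1

Verify φ preserves adjacency — for each edge of G1, its image is an edge of G2:
  (0,1) → (φ(0),φ(1)) = (0,5) ∈ E(G2) ✓
  (0,4) → (φ(0),φ(4)) = (0,3) ∈ E(G2) ✓
  (1,3) → (φ(1),φ(3)) = (2,5) ∈ E(G2) ✓
  (1,4) → (φ(1),φ(4)) = (3,5) ∈ E(G2) ✓
  (1,5) → (φ(1),φ(5)) = (1,5) ∈ E(G2) ✓
  (3,4) → (φ(3),φ(4)) = (2,3) ∈ E(G2) ✓
All 6 edges of G1 map to edges of G2, and |E(G1)| = |E(G2)| = 6, so φ is a bijection on edges as well as vertices. Hence G1 ≅ G2.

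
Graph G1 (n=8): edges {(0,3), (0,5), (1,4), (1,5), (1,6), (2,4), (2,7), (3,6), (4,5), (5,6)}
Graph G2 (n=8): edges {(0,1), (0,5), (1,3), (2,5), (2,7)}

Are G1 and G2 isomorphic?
No, not isomorphic

The graphs are NOT isomorphic.

Connected components of G1: 1 component(s) with vertex sets [[0, 1, 2, 3, 4, 5, 6, 7]], sizes [8].
Connected components of G2: 3 component(s) with vertex sets [[4], [6], [0, 1, 2, 3, 5, 7]], sizes [1, 1, 6].
The number of connected components (and the multiset of component sizes) is an isomorphism invariant — an isomorphism maps each component of G1 bijectively onto a component of G2. Since G1 has 1 component(s) and G2 has 3, they cannot be isomorphic.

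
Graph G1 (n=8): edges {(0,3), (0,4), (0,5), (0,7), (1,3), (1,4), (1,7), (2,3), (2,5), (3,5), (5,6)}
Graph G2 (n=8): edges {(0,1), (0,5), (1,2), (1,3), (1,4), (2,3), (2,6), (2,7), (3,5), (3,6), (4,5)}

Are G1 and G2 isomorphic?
Yes, isomorphic

The graphs are isomorphic.
One valid mapping φ: V(G1) → V(G2): 0→1, 1→5, 2→6, 3→3, 4→4, 5→2, 6→7, 7→0

Verify φ preserves adjacency — for each edge of G1, its image is an edge of G2:
  (0,3) → (φ(0),φ(3)) = (1,3) ∈ E(G2) ✓
  (0,4) → (φ(0),φ(4)) = (1,4) ∈ E(G2) ✓
  (0,5) → (φ(0),φ(5)) = (1,2) ∈ E(G2) ✓
  (0,7) → (φ(0),φ(7)) = (0,1) ∈ E(G2) ✓
  (1,3) → (φ(1),φ(3)) = (3,5) ∈ E(G2) ✓
  (1,4) → (φ(1),φ(4)) = (4,5) ∈ E(G2) ✓
  (1,7) → (φ(1),φ(7)) = (0,5) ∈ E(G2) ✓
  (2,3) → (φ(2),φ(3)) = (3,6) ∈ E(G2) ✓
  (2,5) → (φ(2),φ(5)) = (2,6) ∈ E(G2) ✓
  (3,5) → (φ(3),φ(5)) = (2,3) ∈ E(G2) ✓
  (5,6) → (φ(5),φ(6)) = (2,7) ∈ E(G2) ✓
All 11 edges of G1 map to edges of G2, and |E(G1)| = |E(G2)| = 11, so φ is a bijection on edges as well as vertices. Hence G1 ≅ G2.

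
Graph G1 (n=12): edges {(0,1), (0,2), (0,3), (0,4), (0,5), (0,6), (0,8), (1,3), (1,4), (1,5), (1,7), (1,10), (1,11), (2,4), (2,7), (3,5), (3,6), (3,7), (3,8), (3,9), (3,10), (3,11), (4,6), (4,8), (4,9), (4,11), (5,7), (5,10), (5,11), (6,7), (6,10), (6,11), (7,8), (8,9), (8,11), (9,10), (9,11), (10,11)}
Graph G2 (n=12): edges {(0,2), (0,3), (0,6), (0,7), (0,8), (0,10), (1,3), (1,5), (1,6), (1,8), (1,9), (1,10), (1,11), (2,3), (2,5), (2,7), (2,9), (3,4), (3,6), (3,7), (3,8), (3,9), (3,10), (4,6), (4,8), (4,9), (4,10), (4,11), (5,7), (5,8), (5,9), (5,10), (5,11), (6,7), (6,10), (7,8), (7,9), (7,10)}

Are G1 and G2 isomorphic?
Yes, isomorphic

The graphs are isomorphic.
One valid mapping φ: V(G1) → V(G2): 0→1, 1→10, 2→11, 3→3, 4→5, 5→6, 6→8, 7→4, 8→9, 9→2, 10→0, 11→7

Verify φ preserves adjacency — for each edge of G1, its image is an edge of G2:
  (0,1) → (φ(0),φ(1)) = (1,10) ∈ E(G2) ✓
  (0,2) → (φ(0),φ(2)) = (1,11) ∈ E(G2) ✓
  (0,3) → (φ(0),φ(3)) = (1,3) ∈ E(G2) ✓
  (0,4) → (φ(0),φ(4)) = (1,5) ∈ E(G2) ✓
  (0,5) → (φ(0),φ(5)) = (1,6) ∈ E(G2) ✓
  (0,6) → (φ(0),φ(6)) = (1,8) ∈ E(G2) ✓
  (0,8) → (φ(0),φ(8)) = (1,9) ∈ E(G2) ✓
  (1,3) → (φ(1),φ(3)) = (3,10) ∈ E(G2) ✓
  (1,4) → (φ(1),φ(4)) = (5,10) ∈ E(G2) ✓
  (1,5) → (φ(1),φ(5)) = (6,10) ∈ E(G2) ✓
  (1,7) → (φ(1),φ(7)) = (4,10) ∈ E(G2) ✓
  (1,10) → (φ(1),φ(10)) = (0,10) ∈ E(G2) ✓
  (1,11) → (φ(1),φ(11)) = (7,10) ∈ E(G2) ✓
  (2,4) → (φ(2),φ(4)) = (5,11) ∈ E(G2) ✓
  (2,7) → (φ(2),φ(7)) = (4,11) ∈ E(G2) ✓
  (3,5) → (φ(3),φ(5)) = (3,6) ∈ E(G2) ✓
  (3,6) → (φ(3),φ(6)) = (3,8) ∈ E(G2) ✓
  (3,7) → (φ(3),φ(7)) = (3,4) ∈ E(G2) ✓
  (3,8) → (φ(3),φ(8)) = (3,9) ∈ E(G2) ✓
  (3,9) → (φ(3),φ(9)) = (2,3) ∈ E(G2) ✓
  (3,10) → (φ(3),φ(10)) = (0,3) ∈ E(G2) ✓
  (3,11) → (φ(3),φ(11)) = (3,7) ∈ E(G2) ✓
  (4,6) → (φ(4),φ(6)) = (5,8) ∈ E(G2) ✓
  (4,8) → (φ(4),φ(8)) = (5,9) ∈ E(G2) ✓
  (4,9) → (φ(4),φ(9)) = (2,5) ∈ E(G2) ✓
  (4,11) → (φ(4),φ(11)) = (5,7) ∈ E(G2) ✓
  (5,7) → (φ(5),φ(7)) = (4,6) ∈ E(G2) ✓
  (5,10) → (φ(5),φ(10)) = (0,6) ∈ E(G2) ✓
  (5,11) → (φ(5),φ(11)) = (6,7) ∈ E(G2) ✓
  (6,7) → (φ(6),φ(7)) = (4,8) ∈ E(G2) ✓
  (6,10) → (φ(6),φ(10)) = (0,8) ∈ E(G2) ✓
  (6,11) → (φ(6),φ(11)) = (7,8) ∈ E(G2) ✓
  (7,8) → (φ(7),φ(8)) = (4,9) ∈ E(G2) ✓
  (8,9) → (φ(8),φ(9)) = (2,9) ∈ E(G2) ✓
  (8,11) → (φ(8),φ(11)) = (7,9) ∈ E(G2) ✓
  (9,10) → (φ(9),φ(10)) = (0,2) ∈ E(G2) ✓
  (9,11) → (φ(9),φ(11)) = (2,7) ∈ E(G2) ✓
  (10,11) → (φ(10),φ(11)) = (0,7) ∈ E(G2) ✓
All 38 edges of G1 map to edges of G2, and |E(G1)| = |E(G2)| = 38, so φ is a bijection on edges as well as vertices. Hence G1 ≅ G2.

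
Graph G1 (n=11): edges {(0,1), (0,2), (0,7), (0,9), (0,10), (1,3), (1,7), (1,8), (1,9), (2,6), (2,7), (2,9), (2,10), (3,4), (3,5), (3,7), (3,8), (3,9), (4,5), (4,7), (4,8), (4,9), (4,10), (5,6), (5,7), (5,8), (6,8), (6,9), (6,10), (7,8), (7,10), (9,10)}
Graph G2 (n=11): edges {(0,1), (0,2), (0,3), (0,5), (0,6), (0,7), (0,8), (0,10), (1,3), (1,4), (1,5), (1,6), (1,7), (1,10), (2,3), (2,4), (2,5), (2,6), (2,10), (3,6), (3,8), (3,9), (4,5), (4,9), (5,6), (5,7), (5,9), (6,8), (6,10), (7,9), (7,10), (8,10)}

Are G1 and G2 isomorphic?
No, not isomorphic

The graphs are NOT isomorphic.

Degrees in G1: deg(0)=5, deg(1)=5, deg(2)=5, deg(3)=6, deg(4)=6, deg(5)=5, deg(6)=5, deg(7)=8, deg(8)=6, deg(9)=7, deg(10)=6.
Sorted degree sequence of G1: [8, 7, 6, 6, 6, 6, 5, 5, 5, 5, 5].
Degrees in G2: deg(0)=8, deg(1)=7, deg(2)=6, deg(3)=6, deg(4)=4, deg(5)=7, deg(6)=7, deg(7)=5, deg(8)=4, deg(9)=4, deg(10)=6.
Sorted degree sequence of G2: [8, 7, 7, 7, 6, 6, 6, 5, 4, 4, 4].
The (sorted) degree sequence is an isomorphism invariant, so since G1 and G2 have different degree sequences they cannot be isomorphic.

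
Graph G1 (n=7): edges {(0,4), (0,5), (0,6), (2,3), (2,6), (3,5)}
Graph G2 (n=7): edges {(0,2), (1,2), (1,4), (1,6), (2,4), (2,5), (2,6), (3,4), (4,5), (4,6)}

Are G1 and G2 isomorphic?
No, not isomorphic

The graphs are NOT isomorphic.

Connected components of G1: 2 component(s) with vertex sets [[1], [0, 2, 3, 4, 5, 6]], sizes [1, 6].
Connected components of G2: 1 component(s) with vertex sets [[0, 1, 2, 3, 4, 5, 6]], sizes [7].
The number of connected components (and the multiset of component sizes) is an isomorphism invariant — an isomorphism maps each component of G1 bijectively onto a component of G2. Since G1 has 2 component(s) and G2 has 1, they cannot be isomorphic.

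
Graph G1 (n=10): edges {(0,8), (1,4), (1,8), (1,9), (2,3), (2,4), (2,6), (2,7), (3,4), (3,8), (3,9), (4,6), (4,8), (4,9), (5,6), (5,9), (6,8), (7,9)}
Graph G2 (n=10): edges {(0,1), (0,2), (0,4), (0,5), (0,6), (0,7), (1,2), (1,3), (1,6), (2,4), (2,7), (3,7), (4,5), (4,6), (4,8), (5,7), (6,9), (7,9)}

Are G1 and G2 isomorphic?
Yes, isomorphic

The graphs are isomorphic.
One valid mapping φ: V(G1) → V(G2): 0→8, 1→5, 2→1, 3→2, 4→0, 5→9, 6→6, 7→3, 8→4, 9→7

Verify φ preserves adjacency — for each edge of G1, its image is an edge of G2:
  (0,8) → (φ(0),φ(8)) = (4,8) ∈ E(G2) ✓
  (1,4) → (φ(1),φ(4)) = (0,5) ∈ E(G2) ✓
  (1,8) → (φ(1),φ(8)) = (4,5) ∈ E(G2) ✓
  (1,9) → (φ(1),φ(9)) = (5,7) ∈ E(G2) ✓
  (2,3) → (φ(2),φ(3)) = (1,2) ∈ E(G2) ✓
  (2,4) → (φ(2),φ(4)) = (0,1) ∈ E(G2) ✓
  (2,6) → (φ(2),φ(6)) = (1,6) ∈ E(G2) ✓
  (2,7) → (φ(2),φ(7)) = (1,3) ∈ E(G2) ✓
  (3,4) → (φ(3),φ(4)) = (0,2) ∈ E(G2) ✓
  (3,8) → (φ(3),φ(8)) = (2,4) ∈ E(G2) ✓
  (3,9) → (φ(3),φ(9)) = (2,7) ∈ E(G2) ✓
  (4,6) → (φ(4),φ(6)) = (0,6) ∈ E(G2) ✓
  (4,8) → (φ(4),φ(8)) = (0,4) ∈ E(G2) ✓
  (4,9) → (φ(4),φ(9)) = (0,7) ∈ E(G2) ✓
  (5,6) → (φ(5),φ(6)) = (6,9) ∈ E(G2) ✓
  (5,9) → (φ(5),φ(9)) = (7,9) ∈ E(G2) ✓
  (6,8) → (φ(6),φ(8)) = (4,6) ∈ E(G2) ✓
  (7,9) → (φ(7),φ(9)) = (3,7) ∈ E(G2) ✓
All 18 edges of G1 map to edges of G2, and |E(G1)| = |E(G2)| = 18, so φ is a bijection on edges as well as vertices. Hence G1 ≅ G2.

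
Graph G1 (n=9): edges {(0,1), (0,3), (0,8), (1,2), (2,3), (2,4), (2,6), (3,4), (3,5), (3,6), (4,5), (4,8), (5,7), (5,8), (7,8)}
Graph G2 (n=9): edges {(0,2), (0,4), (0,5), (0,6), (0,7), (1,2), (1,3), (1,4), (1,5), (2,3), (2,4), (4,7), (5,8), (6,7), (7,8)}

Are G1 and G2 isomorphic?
Yes, isomorphic

The graphs are isomorphic.
One valid mapping φ: V(G1) → V(G2): 0→5, 1→8, 2→7, 3→0, 4→4, 5→2, 6→6, 7→3, 8→1

Verify φ preserves adjacency — for each edge of G1, its image is an edge of G2:
  (0,1) → (φ(0),φ(1)) = (5,8) ∈ E(G2) ✓
  (0,3) → (φ(0),φ(3)) = (0,5) ∈ E(G2) ✓
  (0,8) → (φ(0),φ(8)) = (1,5) ∈ E(G2) ✓
  (1,2) → (φ(1),φ(2)) = (7,8) ∈ E(G2) ✓
  (2,3) → (φ(2),φ(3)) = (0,7) ∈ E(G2) ✓
  (2,4) → (φ(2),φ(4)) = (4,7) ∈ E(G2) ✓
  (2,6) → (φ(2),φ(6)) = (6,7) ∈ E(G2) ✓
  (3,4) → (φ(3),φ(4)) = (0,4) ∈ E(G2) ✓
  (3,5) → (φ(3),φ(5)) = (0,2) ∈ E(G2) ✓
  (3,6) → (φ(3),φ(6)) = (0,6) ∈ E(G2) ✓
  (4,5) → (φ(4),φ(5)) = (2,4) ∈ E(G2) ✓
  (4,8) → (φ(4),φ(8)) = (1,4) ∈ E(G2) ✓
  (5,7) → (φ(5),φ(7)) = (2,3) ∈ E(G2) ✓
  (5,8) → (φ(5),φ(8)) = (1,2) ∈ E(G2) ✓
  (7,8) → (φ(7),φ(8)) = (1,3) ∈ E(G2) ✓
All 15 edges of G1 map to edges of G2, and |E(G1)| = |E(G2)| = 15, so φ is a bijection on edges as well as vertices. Hence G1 ≅ G2.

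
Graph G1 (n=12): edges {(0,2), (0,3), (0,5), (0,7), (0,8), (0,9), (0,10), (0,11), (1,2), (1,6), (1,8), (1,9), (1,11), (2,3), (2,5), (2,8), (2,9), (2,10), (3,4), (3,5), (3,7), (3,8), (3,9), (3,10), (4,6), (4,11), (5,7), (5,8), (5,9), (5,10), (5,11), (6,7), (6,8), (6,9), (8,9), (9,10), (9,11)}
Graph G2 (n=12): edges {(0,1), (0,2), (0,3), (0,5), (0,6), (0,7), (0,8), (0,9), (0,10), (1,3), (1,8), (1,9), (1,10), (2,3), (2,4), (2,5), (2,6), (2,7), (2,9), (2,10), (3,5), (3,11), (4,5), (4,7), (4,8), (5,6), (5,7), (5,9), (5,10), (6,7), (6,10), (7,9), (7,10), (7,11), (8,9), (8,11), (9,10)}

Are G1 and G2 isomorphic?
Yes, isomorphic

The graphs are isomorphic.
One valid mapping φ: V(G1) → V(G2): 0→5, 1→1, 2→10, 3→7, 4→11, 5→2, 6→8, 7→4, 8→9, 9→0, 10→6, 11→3

Verify φ preserves adjacency — for each edge of G1, its image is an edge of G2:
  (0,2) → (φ(0),φ(2)) = (5,10) ∈ E(G2) ✓
  (0,3) → (φ(0),φ(3)) = (5,7) ∈ E(G2) ✓
  (0,5) → (φ(0),φ(5)) = (2,5) ∈ E(G2) ✓
  (0,7) → (φ(0),φ(7)) = (4,5) ∈ E(G2) ✓
  (0,8) → (φ(0),φ(8)) = (5,9) ∈ E(G2) ✓
  (0,9) → (φ(0),φ(9)) = (0,5) ∈ E(G2) ✓
  (0,10) → (φ(0),φ(10)) = (5,6) ∈ E(G2) ✓
  (0,11) → (φ(0),φ(11)) = (3,5) ∈ E(G2) ✓
  (1,2) → (φ(1),φ(2)) = (1,10) ∈ E(G2) ✓
  (1,6) → (φ(1),φ(6)) = (1,8) ∈ E(G2) ✓
  (1,8) → (φ(1),φ(8)) = (1,9) ∈ E(G2) ✓
  (1,9) → (φ(1),φ(9)) = (0,1) ∈ E(G2) ✓
  (1,11) → (φ(1),φ(11)) = (1,3) ∈ E(G2) ✓
  (2,3) → (φ(2),φ(3)) = (7,10) ∈ E(G2) ✓
  (2,5) → (φ(2),φ(5)) = (2,10) ∈ E(G2) ✓
  (2,8) → (φ(2),φ(8)) = (9,10) ∈ E(G2) ✓
  (2,9) → (φ(2),φ(9)) = (0,10) ∈ E(G2) ✓
  (2,10) → (φ(2),φ(10)) = (6,10) ∈ E(G2) ✓
  (3,4) → (φ(3),φ(4)) = (7,11) ∈ E(G2) ✓
  (3,5) → (φ(3),φ(5)) = (2,7) ∈ E(G2) ✓
  (3,7) → (φ(3),φ(7)) = (4,7) ∈ E(G2) ✓
  (3,8) → (φ(3),φ(8)) = (7,9) ∈ E(G2) ✓
  (3,9) → (φ(3),φ(9)) = (0,7) ∈ E(G2) ✓
  (3,10) → (φ(3),φ(10)) = (6,7) ∈ E(G2) ✓
  (4,6) → (φ(4),φ(6)) = (8,11) ∈ E(G2) ✓
  (4,11) → (φ(4),φ(11)) = (3,11) ∈ E(G2) ✓
  (5,7) → (φ(5),φ(7)) = (2,4) ∈ E(G2) ✓
  (5,8) → (φ(5),φ(8)) = (2,9) ∈ E(G2) ✓
  (5,9) → (φ(5),φ(9)) = (0,2) ∈ E(G2) ✓
  (5,10) → (φ(5),φ(10)) = (2,6) ∈ E(G2) ✓
  (5,11) → (φ(5),φ(11)) = (2,3) ∈ E(G2) ✓
  (6,7) → (φ(6),φ(7)) = (4,8) ∈ E(G2) ✓
  (6,8) → (φ(6),φ(8)) = (8,9) ∈ E(G2) ✓
  (6,9) → (φ(6),φ(9)) = (0,8) ∈ E(G2) ✓
  (8,9) → (φ(8),φ(9)) = (0,9) ∈ E(G2) ✓
  (9,10) → (φ(9),φ(10)) = (0,6) ∈ E(G2) ✓
  (9,11) → (φ(9),φ(11)) = (0,3) ∈ E(G2) ✓
All 37 edges of G1 map to edges of G2, and |E(G1)| = |E(G2)| = 37, so φ is a bijection on edges as well as vertices. Hence G1 ≅ G2.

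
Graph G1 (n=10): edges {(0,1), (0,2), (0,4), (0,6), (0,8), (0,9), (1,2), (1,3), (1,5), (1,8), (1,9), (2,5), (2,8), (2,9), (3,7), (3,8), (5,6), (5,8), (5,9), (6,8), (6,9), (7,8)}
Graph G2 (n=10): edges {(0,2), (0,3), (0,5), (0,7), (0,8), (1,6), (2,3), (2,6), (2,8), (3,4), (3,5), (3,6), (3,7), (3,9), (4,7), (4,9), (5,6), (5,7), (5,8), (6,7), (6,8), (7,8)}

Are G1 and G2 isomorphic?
Yes, isomorphic

The graphs are isomorphic.
One valid mapping φ: V(G1) → V(G2): 0→6, 1→7, 2→5, 3→4, 4→1, 5→0, 6→2, 7→9, 8→3, 9→8

Verify φ preserves adjacency — for each edge of G1, its image is an edge of G2:
  (0,1) → (φ(0),φ(1)) = (6,7) ∈ E(G2) ✓
  (0,2) → (φ(0),φ(2)) = (5,6) ∈ E(G2) ✓
  (0,4) → (φ(0),φ(4)) = (1,6) ∈ E(G2) ✓
  (0,6) → (φ(0),φ(6)) = (2,6) ∈ E(G2) ✓
  (0,8) → (φ(0),φ(8)) = (3,6) ∈ E(G2) ✓
  (0,9) → (φ(0),φ(9)) = (6,8) ∈ E(G2) ✓
  (1,2) → (φ(1),φ(2)) = (5,7) ∈ E(G2) ✓
  (1,3) → (φ(1),φ(3)) = (4,7) ∈ E(G2) ✓
  (1,5) → (φ(1),φ(5)) = (0,7) ∈ E(G2) ✓
  (1,8) → (φ(1),φ(8)) = (3,7) ∈ E(G2) ✓
  (1,9) → (φ(1),φ(9)) = (7,8) ∈ E(G2) ✓
  (2,5) → (φ(2),φ(5)) = (0,5) ∈ E(G2) ✓
  (2,8) → (φ(2),φ(8)) = (3,5) ∈ E(G2) ✓
  (2,9) → (φ(2),φ(9)) = (5,8) ∈ E(G2) ✓
  (3,7) → (φ(3),φ(7)) = (4,9) ∈ E(G2) ✓
  (3,8) → (φ(3),φ(8)) = (3,4) ∈ E(G2) ✓
  (5,6) → (φ(5),φ(6)) = (0,2) ∈ E(G2) ✓
  (5,8) → (φ(5),φ(8)) = (0,3) ∈ E(G2) ✓
  (5,9) → (φ(5),φ(9)) = (0,8) ∈ E(G2) ✓
  (6,8) → (φ(6),φ(8)) = (2,3) ∈ E(G2) ✓
  (6,9) → (φ(6),φ(9)) = (2,8) ∈ E(G2) ✓
  (7,8) → (φ(7),φ(8)) = (3,9) ∈ E(G2) ✓
All 22 edges of G1 map to edges of G2, and |E(G1)| = |E(G2)| = 22, so φ is a bijection on edges as well as vertices. Hence G1 ≅ G2.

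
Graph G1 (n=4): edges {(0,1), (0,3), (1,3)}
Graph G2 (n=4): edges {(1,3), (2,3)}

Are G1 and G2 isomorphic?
No, not isomorphic

The graphs are NOT isomorphic.

Degrees in G1: deg(0)=2, deg(1)=2, deg(2)=0, deg(3)=2.
Sorted degree sequence of G1: [2, 2, 2, 0].
Degrees in G2: deg(0)=0, deg(1)=1, deg(2)=1, deg(3)=2.
Sorted degree sequence of G2: [2, 1, 1, 0].
The (sorted) degree sequence is an isomorphism invariant, so since G1 and G2 have different degree sequences they cannot be isomorphic.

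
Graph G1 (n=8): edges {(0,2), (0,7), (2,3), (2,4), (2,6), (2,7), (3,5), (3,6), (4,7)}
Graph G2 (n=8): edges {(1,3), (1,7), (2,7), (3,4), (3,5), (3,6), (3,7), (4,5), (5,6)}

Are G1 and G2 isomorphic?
Yes, isomorphic

The graphs are isomorphic.
One valid mapping φ: V(G1) → V(G2): 0→6, 1→0, 2→3, 3→7, 4→4, 5→2, 6→1, 7→5

Verify φ preserves adjacency — for each edge of G1, its image is an edge of G2:
  (0,2) → (φ(0),φ(2)) = (3,6) ∈ E(G2) ✓
  (0,7) → (φ(0),φ(7)) = (5,6) ∈ E(G2) ✓
  (2,3) → (φ(2),φ(3)) = (3,7) ∈ E(G2) ✓
  (2,4) → (φ(2),φ(4)) = (3,4) ∈ E(G2) ✓
  (2,6) → (φ(2),φ(6)) = (1,3) ∈ E(G2) ✓
  (2,7) → (φ(2),φ(7)) = (3,5) ∈ E(G2) ✓
  (3,5) → (φ(3),φ(5)) = (2,7) ∈ E(G2) ✓
  (3,6) → (φ(3),φ(6)) = (1,7) ∈ E(G2) ✓
  (4,7) → (φ(4),φ(7)) = (4,5) ∈ E(G2) ✓
All 9 edges of G1 map to edges of G2, and |E(G1)| = |E(G2)| = 9, so φ is a bijection on edges as well as vertices. Hence G1 ≅ G2.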